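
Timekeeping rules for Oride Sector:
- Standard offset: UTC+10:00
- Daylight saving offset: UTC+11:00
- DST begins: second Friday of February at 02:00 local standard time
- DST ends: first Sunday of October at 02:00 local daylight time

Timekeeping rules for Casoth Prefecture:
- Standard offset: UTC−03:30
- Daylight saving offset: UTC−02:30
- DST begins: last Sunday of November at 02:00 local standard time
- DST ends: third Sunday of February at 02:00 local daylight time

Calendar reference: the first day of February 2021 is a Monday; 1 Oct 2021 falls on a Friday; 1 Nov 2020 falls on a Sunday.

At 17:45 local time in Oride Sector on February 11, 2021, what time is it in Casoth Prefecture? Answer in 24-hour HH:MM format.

05:15

1 February 2021 is a Monday, so the first Friday is February 5 and the second is February 12.
1 October 2021 is a Friday, so the first Sunday is October 3.
Daylight saving runs 12 February – 3 October; February 11, 2021 is outside that window, so Oride Sector is on standard time at UTC+10:00.
17:45 Oride Sector − 10h = 07:45 UTC.
1 November 2020 is a Sunday, so Sundays fall on 1, 8, 15, 22, 29; the last is November 29.
1 February 2021 is a Monday, so the first Sunday is February 7 and the third is February 21.
At the standard offset (UTC−03:30), 07:45 UTC − 3h30m = 04:15 Casoth Prefecture standard time.
Daylight saving runs 29 November 2020 – 21 February 2021; the standard-time date in Casoth Prefecture, February 11, 2021, is inside that window, so Casoth Prefecture is at UTC−02:30.
07:45 UTC − 2h30m = 05:15 Casoth Prefecture.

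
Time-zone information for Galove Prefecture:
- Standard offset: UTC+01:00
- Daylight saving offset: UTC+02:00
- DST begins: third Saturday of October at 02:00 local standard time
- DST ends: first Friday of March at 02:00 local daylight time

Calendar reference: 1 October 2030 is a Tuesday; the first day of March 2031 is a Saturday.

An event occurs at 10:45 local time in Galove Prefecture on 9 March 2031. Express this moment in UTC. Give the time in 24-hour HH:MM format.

09:45

1 October 2030 is a Tuesday, so the first Saturday is October 5 and the third is October 19.
1 March 2031 is a Saturday, so the first Friday is March 7.
Daylight saving runs 19 October 2030 – 7 March 2031; 9 March 2031 is outside that window, so Galove Prefecture is on standard time at UTC+01:00.
10:45 local − 1h = 09:45 UTC.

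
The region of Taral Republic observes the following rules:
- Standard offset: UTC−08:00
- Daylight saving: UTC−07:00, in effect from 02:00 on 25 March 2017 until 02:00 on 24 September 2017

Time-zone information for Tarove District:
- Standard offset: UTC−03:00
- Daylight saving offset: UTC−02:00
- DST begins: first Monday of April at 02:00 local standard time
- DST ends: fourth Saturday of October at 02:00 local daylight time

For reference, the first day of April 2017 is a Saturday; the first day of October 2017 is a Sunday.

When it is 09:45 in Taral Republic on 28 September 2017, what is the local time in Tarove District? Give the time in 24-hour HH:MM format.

15:45

28 September 2017 does not fall between 25 March and 24 September, so daylight saving is not in effect and Taral Republic is at UTC−08:00.
09:45 Taral Republic + 8h = 17:45 UTC.
1 April 2017 is a Saturday, so the first Monday is April 3.
1 October 2017 is a Sunday, so the first Saturday is October 7 and the fourth is October 28.
At the standard offset (UTC−03:00), 17:45 UTC − 3h = 14:45 Tarove District standard time.
The standard-time date in Tarove District, 28 September 2017, lies within the daylight-saving period (3 April – 28 October), so Tarove District is on daylight time, UTC−02:00.
17:45 UTC − 2h = 15:45 Tarove District.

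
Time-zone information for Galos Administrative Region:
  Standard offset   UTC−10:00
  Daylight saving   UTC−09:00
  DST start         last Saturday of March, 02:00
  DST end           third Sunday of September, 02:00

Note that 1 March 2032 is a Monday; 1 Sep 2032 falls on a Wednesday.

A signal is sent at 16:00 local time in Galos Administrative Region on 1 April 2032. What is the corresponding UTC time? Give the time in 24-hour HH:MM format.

01:00

1 March 2032 is a Monday, so Saturdays fall on 6, 13, 20, 27; the last is March 27.
1 September 2032 is a Wednesday, so the first Sunday is September 5 and the third is September 19.
Daylight saving runs 27 March – 19 September; 1 April 2032 is inside that window, so Galos Administrative Region is at UTC−09:00.
16:00 local + 9h = 01:00 UTC (rolling into the next day, 2 April 2032).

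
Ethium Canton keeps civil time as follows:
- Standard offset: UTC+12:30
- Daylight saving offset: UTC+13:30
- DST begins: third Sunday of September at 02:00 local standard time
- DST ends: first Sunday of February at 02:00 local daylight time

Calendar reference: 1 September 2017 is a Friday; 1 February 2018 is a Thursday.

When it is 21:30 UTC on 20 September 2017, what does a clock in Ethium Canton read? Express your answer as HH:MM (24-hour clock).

11:00

1 September 2017 is a Friday, so the first Sunday is September 3 and the third is September 17.
1 February 2018 is a Thursday, so the first Sunday is February 4.
At the standard offset (UTC+12:30), 21:30 UTC + 12h30m = 10:00 Ethium Canton standard time (rolling into the next day, 21 September 2017).
Daylight saving runs 17 September 2017 – 4 February 2018; the standard-time date in Ethium Canton, 21 September 2017, is inside that window, so Ethium Canton is at UTC+13:30.
21:30 UTC + 13h30m = 11:00 local (rolling into the next day, 21 September 2017).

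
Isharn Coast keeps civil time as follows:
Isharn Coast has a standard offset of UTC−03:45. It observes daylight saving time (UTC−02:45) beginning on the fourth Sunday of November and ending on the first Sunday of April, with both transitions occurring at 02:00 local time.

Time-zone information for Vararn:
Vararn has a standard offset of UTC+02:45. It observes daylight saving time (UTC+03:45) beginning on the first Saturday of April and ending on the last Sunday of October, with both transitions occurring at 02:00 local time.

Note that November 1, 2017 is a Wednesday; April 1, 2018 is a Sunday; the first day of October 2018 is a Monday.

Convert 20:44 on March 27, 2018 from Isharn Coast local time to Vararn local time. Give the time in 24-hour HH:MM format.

1 November 2017 is a Wednesday, so the first Sunday is November 5 and the fourth is November 26.
1 April 2018 is a Sunday, so the first Sunday is April 1.
March 27, 2018 lies within the daylight-saving period (26 November 2017 – 1 April 2018), so Isharn Coast is on daylight time, UTC−02:45.
20:44 Isharn Coast + 2h45m = 23:29 UTC.
1 April 2018 is a Sunday, so the first Saturday is April 7.
1 October 2018 is a Monday, so Sundays fall on 7, 14, 21, 28; the last is October 28.
At the standard offset (UTC+02:45), 23:29 UTC + 2h45m = 02:14 Vararn standard time (rolling into the next day, 28 March 2018).
The standard-time date in Vararn, March 28, 2018, is outside the daylight-saving period (7 April – 28 October), so Vararn is on standard time, UTC+02:45.
23:29 UTC + 2h45m = 02:14 Vararn (rolling into the next day, 28 March 2018).

02:14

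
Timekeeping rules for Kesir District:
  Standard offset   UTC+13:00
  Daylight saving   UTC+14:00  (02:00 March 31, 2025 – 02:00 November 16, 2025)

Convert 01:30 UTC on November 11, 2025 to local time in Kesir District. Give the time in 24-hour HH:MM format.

15:30

At the standard offset (UTC+13:00), 01:30 UTC + 13h = 14:30 Kesir District standard time.
Daylight saving runs 31 March – 16 November; the standard-time date in Kesir District, November 11, 2025, is inside that window, so Kesir District is at UTC+14:00.
01:30 UTC + 14h = 15:30 local.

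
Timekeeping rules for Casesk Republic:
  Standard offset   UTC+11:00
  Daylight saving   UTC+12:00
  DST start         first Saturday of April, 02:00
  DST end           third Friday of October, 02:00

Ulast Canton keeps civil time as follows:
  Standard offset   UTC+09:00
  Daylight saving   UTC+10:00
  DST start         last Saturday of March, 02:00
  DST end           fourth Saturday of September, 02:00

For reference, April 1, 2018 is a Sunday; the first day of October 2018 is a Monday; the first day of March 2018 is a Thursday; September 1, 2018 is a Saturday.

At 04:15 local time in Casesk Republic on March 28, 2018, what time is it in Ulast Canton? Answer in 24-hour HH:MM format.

1 April 2018 is a Sunday, so the first Saturday is April 7.
1 October 2018 is a Monday, so the first Friday is October 5 and the third is October 19.
March 28, 2018 is outside the daylight-saving period (7 April – 19 October), so Casesk Republic is on standard time, UTC+11:00.
04:15 Casesk Republic − 11h = 17:15 UTC (rolling into the previous day, 27 March 2018).
1 March 2018 is a Thursday, so Saturdays fall on 3, 10, 17, 24, 31; the last is March 31.
1 September 2018 is a Saturday, so the first Saturday is September 1 and the fourth is September 22.
At the standard offset (UTC+09:00), 17:15 UTC + 9h = 02:15 Ulast Canton standard time (rolling into the next day, 28 March 2018).
The standard-time date in Ulast Canton, March 28, 2018, is outside the daylight-saving period (31 March – 22 September), so Ulast Canton is on standard time, UTC+09:00.
17:15 UTC + 9h = 02:15 Ulast Canton (rolling into the next day, 28 March 2018).

02:15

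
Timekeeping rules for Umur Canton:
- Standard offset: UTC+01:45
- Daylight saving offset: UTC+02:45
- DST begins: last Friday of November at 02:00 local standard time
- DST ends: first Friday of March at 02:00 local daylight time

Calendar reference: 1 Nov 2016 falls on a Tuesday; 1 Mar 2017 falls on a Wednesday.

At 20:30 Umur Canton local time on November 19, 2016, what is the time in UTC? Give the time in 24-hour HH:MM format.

18:45

1 November 2016 is a Tuesday, so Fridays fall on 4, 11, 18, 25; the last is November 25.
1 March 2017 is a Wednesday, so the first Friday is March 3.
November 19, 2016 is outside the daylight-saving period (25 November 2016 – 3 March 2017), so Umur Canton is on standard time, UTC+01:45.
20:30 local − 1h45m = 18:45 UTC.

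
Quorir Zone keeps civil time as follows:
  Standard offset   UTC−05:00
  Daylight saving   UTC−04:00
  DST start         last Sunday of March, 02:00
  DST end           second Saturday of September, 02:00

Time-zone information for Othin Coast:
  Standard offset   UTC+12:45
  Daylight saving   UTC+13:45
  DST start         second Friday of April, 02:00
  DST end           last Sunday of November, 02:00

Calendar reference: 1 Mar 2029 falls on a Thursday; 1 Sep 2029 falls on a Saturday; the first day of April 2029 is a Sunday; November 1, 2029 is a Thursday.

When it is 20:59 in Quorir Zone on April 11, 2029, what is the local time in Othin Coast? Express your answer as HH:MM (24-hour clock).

13:44

1 March 2029 is a Thursday, so Sundays fall on 4, 11, 18, 25; the last is March 25.
1 September 2029 is a Saturday, so the first Saturday is September 1 and the second is September 8.
April 11, 2029 lies within the daylight-saving period (25 March – 8 September), so Quorir Zone is on daylight time, UTC−04:00.
20:59 Quorir Zone + 4h = 00:59 UTC (rolling into the next day, 12 April 2029).
1 April 2029 is a Sunday, so the first Friday is April 6 and the second is April 13.
1 November 2029 is a Thursday, so Sundays fall on 4, 11, 18, 25; the last is November 25.
At the standard offset (UTC+12:45), 00:59 UTC + 12h45m = 13:44 Othin Coast standard time.
The standard-time date in Othin Coast, April 12, 2029, does not fall between 13 April and 25 November, so daylight saving is not in effect and Othin Coast is at UTC+12:45.
00:59 UTC + 12h45m = 13:44 Othin Coast.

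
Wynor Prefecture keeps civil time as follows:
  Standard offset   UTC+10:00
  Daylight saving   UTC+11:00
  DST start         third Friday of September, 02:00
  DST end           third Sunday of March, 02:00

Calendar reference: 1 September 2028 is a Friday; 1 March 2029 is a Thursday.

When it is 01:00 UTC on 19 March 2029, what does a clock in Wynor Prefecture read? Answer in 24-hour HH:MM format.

1 September 2028 is a Friday, so the first Friday is September 1 and the third is September 15.
1 March 2029 is a Thursday, so the first Sunday is March 4 and the third is March 18.
At the standard offset (UTC+10:00), 01:00 UTC + 10h = 11:00 Wynor Prefecture standard time.
Daylight saving runs 15 September 2028 – 18 March 2029; the standard-time date in Wynor Prefecture, 19 March 2029, is outside that window, so Wynor Prefecture is on standard time at UTC+10:00.
01:00 UTC + 10h = 11:00 local.

11:00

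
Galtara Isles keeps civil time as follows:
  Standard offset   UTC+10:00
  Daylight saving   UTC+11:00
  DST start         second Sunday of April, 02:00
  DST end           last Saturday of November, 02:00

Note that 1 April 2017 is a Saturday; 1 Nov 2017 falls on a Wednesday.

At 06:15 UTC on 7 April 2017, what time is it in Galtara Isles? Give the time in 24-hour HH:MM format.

1 April 2017 is a Saturday, so the first Sunday is April 2 and the second is April 9.
1 November 2017 is a Wednesday, so Saturdays fall on 4, 11, 18, 25; the last is November 25.
At the standard offset (UTC+10:00), 06:15 UTC + 10h = 16:15 Galtara Isles standard time.
The standard-time date in Galtara Isles, 7 April 2017, is outside the daylight-saving period (9 April – 25 November), so Galtara Isles is on standard time, UTC+10:00.
06:15 UTC + 10h = 16:15 local.

16:15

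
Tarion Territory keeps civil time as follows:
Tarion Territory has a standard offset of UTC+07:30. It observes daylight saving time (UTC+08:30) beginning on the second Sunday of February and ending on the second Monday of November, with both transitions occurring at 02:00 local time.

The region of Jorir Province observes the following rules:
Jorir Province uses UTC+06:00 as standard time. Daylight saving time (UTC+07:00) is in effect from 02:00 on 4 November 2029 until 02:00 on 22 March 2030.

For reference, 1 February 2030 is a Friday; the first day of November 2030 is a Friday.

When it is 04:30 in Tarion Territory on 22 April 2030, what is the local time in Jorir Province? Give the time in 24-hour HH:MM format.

02:00

1 February 2030 is a Friday, so the first Sunday is February 3 and the second is February 10.
1 November 2030 is a Friday, so the first Monday is November 4 and the second is November 11.
Daylight saving runs 10 February – 11 November; 22 April 2030 is inside that window, so Tarion Territory is at UTC+08:30.
04:30 Tarion Territory − 8h30m = 20:00 UTC (rolling into the previous day, 21 April 2030).
At the standard offset (UTC+06:00), 20:00 UTC + 6h = 02:00 Jorir Province standard time (rolling into the next day, 22 April 2030).
Daylight saving runs 4 November 2029 – 22 March 2030; the standard-time date in Jorir Province, 22 April 2030, is outside that window, so Jorir Province is on standard time at UTC+06:00.
20:00 UTC + 6h = 02:00 Jorir Province (rolling into the next day, 22 April 2030).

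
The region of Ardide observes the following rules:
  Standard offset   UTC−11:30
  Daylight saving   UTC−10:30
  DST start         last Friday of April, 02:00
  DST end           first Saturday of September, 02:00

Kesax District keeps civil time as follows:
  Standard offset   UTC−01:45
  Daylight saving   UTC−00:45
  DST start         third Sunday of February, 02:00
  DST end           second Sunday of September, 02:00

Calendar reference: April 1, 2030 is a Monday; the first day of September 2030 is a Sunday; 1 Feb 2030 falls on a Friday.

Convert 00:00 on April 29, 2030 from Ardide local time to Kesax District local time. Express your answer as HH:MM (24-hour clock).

09:45

1 April 2030 is a Monday, so Fridays fall on 5, 12, 19, 26; the last is April 26.
1 September 2030 is a Sunday, so the first Saturday is September 7.
April 29, 2030 lies within the daylight-saving period (26 April – 7 September), so Ardide is on daylight time, UTC−10:30.
00:00 Ardide + 10h30m = 10:30 UTC.
1 February 2030 is a Friday, so the first Sunday is February 3 and the third is February 17.
1 September 2030 is a Sunday, so the first Sunday is September 1 and the second is September 8.
At the standard offset (UTC−01:45), 10:30 UTC − 1h45m = 08:45 Kesax District standard time.
The standard-time date in Kesax District, April 29, 2030, falls between 17 February and 8 September, so daylight saving is in effect and Kesax District is at UTC−00:45.
10:30 UTC − 0h45m = 09:45 Kesax District.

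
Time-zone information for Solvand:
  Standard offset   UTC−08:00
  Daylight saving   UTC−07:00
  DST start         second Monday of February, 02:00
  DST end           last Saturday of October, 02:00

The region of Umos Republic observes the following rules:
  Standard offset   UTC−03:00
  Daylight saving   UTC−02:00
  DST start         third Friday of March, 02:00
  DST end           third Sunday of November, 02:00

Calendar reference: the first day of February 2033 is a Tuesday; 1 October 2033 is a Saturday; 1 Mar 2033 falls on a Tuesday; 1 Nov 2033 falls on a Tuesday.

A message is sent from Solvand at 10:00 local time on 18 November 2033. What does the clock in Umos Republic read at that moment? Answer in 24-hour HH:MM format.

1 February 2033 is a Tuesday, so the first Monday is February 7 and the second is February 14.
1 October 2033 is a Saturday, so Saturdays fall on 1, 8, 15, 22, 29; the last is October 29.
18 November 2033 does not fall between 14 February and 29 October, so daylight saving is not in effect and Solvand is at UTC−08:00.
10:00 Solvand + 8h = 18:00 UTC.
1 March 2033 is a Tuesday, so the first Friday is March 4 and the third is March 18.
1 November 2033 is a Tuesday, so the first Sunday is November 6 and the third is November 20.
At the standard offset (UTC−03:00), 18:00 UTC − 3h = 15:00 Umos Republic standard time.
The standard-time date in Umos Republic, 18 November 2033, lies within the daylight-saving period (18 March – 20 November), so Umos Republic is on daylight time, UTC−02:00.
18:00 UTC − 2h = 16:00 Umos Republic.

16:00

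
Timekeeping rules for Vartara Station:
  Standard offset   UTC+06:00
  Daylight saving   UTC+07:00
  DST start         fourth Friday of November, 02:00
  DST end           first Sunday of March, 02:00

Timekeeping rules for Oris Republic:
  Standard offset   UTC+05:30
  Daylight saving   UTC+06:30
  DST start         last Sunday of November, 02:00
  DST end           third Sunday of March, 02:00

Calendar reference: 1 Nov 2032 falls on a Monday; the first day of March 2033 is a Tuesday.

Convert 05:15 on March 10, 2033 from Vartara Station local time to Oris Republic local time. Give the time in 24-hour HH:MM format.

05:45

1 November 2032 is a Monday, so the first Friday is November 5 and the fourth is November 26.
1 March 2033 is a Tuesday, so the first Sunday is March 6.
Daylight saving runs 26 November 2032 – 6 March 2033; March 10, 2033 is outside that window, so Vartara Station is on standard time at UTC+06:00.
05:15 Vartara Station − 6h = 23:15 UTC (rolling into the previous day, 9 March 2033).
1 November 2032 is a Monday, so Sundays fall on 7, 14, 21, 28; the last is November 28.
1 March 2033 is a Tuesday, so the first Sunday is March 6 and the third is March 20.
At the standard offset (UTC+05:30), 23:15 UTC + 5h30m = 04:45 Oris Republic standard time (rolling into the next day, 10 March 2033).
The standard-time date in Oris Republic, March 10, 2033, lies within the daylight-saving period (28 November 2032 – 20 March 2033), so Oris Republic is on daylight time, UTC+06:30.
23:15 UTC + 6h30m = 05:45 Oris Republic (rolling into the next day, 10 March 2033).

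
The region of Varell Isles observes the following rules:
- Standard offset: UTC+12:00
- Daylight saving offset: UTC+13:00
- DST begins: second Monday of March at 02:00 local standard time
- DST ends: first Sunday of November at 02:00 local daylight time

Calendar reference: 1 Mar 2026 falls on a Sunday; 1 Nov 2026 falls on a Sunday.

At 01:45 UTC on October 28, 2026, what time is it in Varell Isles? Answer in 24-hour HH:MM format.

1 March 2026 is a Sunday, so the first Monday is March 2 and the second is March 9.
1 November 2026 is a Sunday, so the first Sunday is November 1.
At the standard offset (UTC+12:00), 01:45 UTC + 12h = 13:45 Varell Isles standard time.
The standard-time date in Varell Isles, October 28, 2026, falls between 9 March and 1 November, so daylight saving is in effect and Varell Isles is at UTC+13:00.
01:45 UTC + 13h = 14:45 local.

14:45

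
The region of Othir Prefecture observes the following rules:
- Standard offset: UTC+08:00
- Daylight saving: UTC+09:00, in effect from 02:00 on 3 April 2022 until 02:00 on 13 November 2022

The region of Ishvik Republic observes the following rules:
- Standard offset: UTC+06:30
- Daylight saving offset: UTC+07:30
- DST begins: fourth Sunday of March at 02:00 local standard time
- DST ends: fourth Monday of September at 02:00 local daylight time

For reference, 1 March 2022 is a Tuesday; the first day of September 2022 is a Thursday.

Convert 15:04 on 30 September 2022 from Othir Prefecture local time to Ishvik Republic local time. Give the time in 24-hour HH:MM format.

30 September 2022 lies within the daylight-saving period (3 April – 13 November), so Othir Prefecture is on daylight time, UTC+09:00.
15:04 Othir Prefecture − 9h = 06:04 UTC.
1 March 2022 is a Tuesday, so the first Sunday is March 6 and the fourth is March 27.
1 September 2022 is a Thursday, so the first Monday is September 5 and the fourth is September 26.
At the standard offset (UTC+06:30), 06:04 UTC + 6h30m = 12:34 Ishvik Republic standard time.
Daylight saving runs 27 March – 26 September; the standard-time date in Ishvik Republic, 30 September 2022, is outside that window, so Ishvik Republic is on standard time at UTC+06:30.
06:04 UTC + 6h30m = 12:34 Ishvik Republic.

12:34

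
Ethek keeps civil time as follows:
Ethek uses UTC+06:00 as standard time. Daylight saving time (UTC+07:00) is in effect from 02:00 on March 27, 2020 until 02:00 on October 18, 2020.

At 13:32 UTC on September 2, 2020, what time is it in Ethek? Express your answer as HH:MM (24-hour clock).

At the standard offset (UTC+06:00), 13:32 UTC + 6h = 19:32 Ethek standard time.
The standard-time date in Ethek, September 2, 2020, lies within the daylight-saving period (27 March – 18 October), so Ethek is on daylight time, UTC+07:00.
13:32 UTC + 7h = 20:32 local.

20:32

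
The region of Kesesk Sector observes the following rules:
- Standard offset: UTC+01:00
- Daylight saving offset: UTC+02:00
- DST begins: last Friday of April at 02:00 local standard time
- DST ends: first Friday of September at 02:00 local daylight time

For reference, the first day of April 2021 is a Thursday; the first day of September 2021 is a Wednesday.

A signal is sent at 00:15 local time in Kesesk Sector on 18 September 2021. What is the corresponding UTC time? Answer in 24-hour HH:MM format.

1 April 2021 is a Thursday, so Fridays fall on 2, 9, 16, 23, 30; the last is April 30.
1 September 2021 is a Wednesday, so the first Friday is September 3.
18 September 2021 does not fall between 30 April and 3 September, so daylight saving is not in effect and Kesesk Sector is at UTC+01:00.
00:15 local − 1h = 23:15 UTC (rolling into the previous day, 17 September 2021).

23:15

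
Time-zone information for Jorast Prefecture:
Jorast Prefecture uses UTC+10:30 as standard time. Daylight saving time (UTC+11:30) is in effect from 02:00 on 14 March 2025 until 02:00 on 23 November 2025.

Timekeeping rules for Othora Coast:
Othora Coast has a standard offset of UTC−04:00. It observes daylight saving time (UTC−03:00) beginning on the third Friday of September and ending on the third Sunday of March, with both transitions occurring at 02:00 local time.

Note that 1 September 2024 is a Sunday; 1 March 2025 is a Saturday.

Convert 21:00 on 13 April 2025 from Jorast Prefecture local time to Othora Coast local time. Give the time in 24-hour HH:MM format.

05:30

Daylight saving runs 14 March – 23 November; 13 April 2025 is inside that window, so Jorast Prefecture is at UTC+11:30.
21:00 Jorast Prefecture − 11h30m = 09:30 UTC.
1 September 2024 is a Sunday, so the first Friday is September 6 and the third is September 20.
1 March 2025 is a Saturday, so the first Sunday is March 2 and the third is March 16.
At the standard offset (UTC−04:00), 09:30 UTC − 4h = 05:30 Othora Coast standard time.
The standard-time date in Othora Coast, 13 April 2025, does not fall between 20 September 2024 and 16 March 2025, so daylight saving is not in effect and Othora Coast is at UTC−04:00.
09:30 UTC − 4h = 05:30 Othora Coast.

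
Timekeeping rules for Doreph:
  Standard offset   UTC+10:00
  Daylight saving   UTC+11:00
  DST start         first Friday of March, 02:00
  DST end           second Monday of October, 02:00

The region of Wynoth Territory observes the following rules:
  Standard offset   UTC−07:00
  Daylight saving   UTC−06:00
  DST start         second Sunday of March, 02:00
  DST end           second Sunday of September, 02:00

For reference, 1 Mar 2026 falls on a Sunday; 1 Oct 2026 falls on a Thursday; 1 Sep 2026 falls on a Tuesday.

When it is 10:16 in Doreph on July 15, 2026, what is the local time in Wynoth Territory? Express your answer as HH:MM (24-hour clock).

1 March 2026 is a Sunday, so the first Friday is March 6.
1 October 2026 is a Thursday, so the first Monday is October 5 and the second is October 12.
Daylight saving runs 6 March – 12 October; July 15, 2026 is inside that window, so Doreph is at UTC+11:00.
10:16 Doreph − 11h = 23:16 UTC (rolling into the previous day, 14 July 2026).
1 March 2026 is a Sunday, so the first Sunday is March 1 and the second is March 8.
1 September 2026 is a Tuesday, so the first Sunday is September 6 and the second is September 13.
At the standard offset (UTC−07:00), 23:16 UTC − 7h = 16:16 Wynoth Territory standard time.
The standard-time date in Wynoth Territory, July 14, 2026, lies within the daylight-saving period (8 March – 13 September), so Wynoth Territory is on daylight time, UTC−06:00.
23:16 UTC − 6h = 17:16 Wynoth Territory.

17:16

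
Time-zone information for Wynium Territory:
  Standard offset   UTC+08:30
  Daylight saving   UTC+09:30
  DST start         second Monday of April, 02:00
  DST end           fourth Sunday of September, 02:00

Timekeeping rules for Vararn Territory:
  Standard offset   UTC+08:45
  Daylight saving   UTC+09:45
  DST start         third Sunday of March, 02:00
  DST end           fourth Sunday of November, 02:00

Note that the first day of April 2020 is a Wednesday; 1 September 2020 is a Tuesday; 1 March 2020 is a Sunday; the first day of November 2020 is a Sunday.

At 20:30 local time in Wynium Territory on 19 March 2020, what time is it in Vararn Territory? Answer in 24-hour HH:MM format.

1 April 2020 is a Wednesday, so the first Monday is April 6 and the second is April 13.
1 September 2020 is a Tuesday, so the first Sunday is September 6 and the fourth is September 27.
19 March 2020 is outside the daylight-saving period (13 April – 27 September), so Wynium Territory is on standard time, UTC+08:30.
20:30 Wynium Territory − 8h30m = 12:00 UTC.
1 March 2020 is a Sunday, so the first Sunday is March 1 and the third is March 15.
1 November 2020 is a Sunday, so the first Sunday is November 1 and the fourth is November 22.
At the standard offset (UTC+08:45), 12:00 UTC + 8h45m = 20:45 Vararn Territory standard time.
The standard-time date in Vararn Territory, 19 March 2020, lies within the daylight-saving period (15 March – 22 November), so Vararn Territory is on daylight time, UTC+09:45.
12:00 UTC + 9h45m = 21:45 Vararn Territory.

21:45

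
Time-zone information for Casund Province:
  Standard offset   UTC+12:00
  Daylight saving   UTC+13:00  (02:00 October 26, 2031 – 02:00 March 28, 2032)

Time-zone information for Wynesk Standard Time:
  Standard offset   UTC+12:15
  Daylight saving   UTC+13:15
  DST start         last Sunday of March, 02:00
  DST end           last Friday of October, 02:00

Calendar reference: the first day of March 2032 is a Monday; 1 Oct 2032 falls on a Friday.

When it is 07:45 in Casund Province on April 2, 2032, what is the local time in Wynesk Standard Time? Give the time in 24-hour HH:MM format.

09:00

April 2, 2032 does not fall between 26 October 2031 and 28 March 2032, so daylight saving is not in effect and Casund Province is at UTC+12:00.
07:45 Casund Province − 12h = 19:45 UTC (rolling into the previous day, 1 April 2032).
1 March 2032 is a Monday, so Sundays fall on 7, 14, 21, 28; the last is March 28.
1 October 2032 is a Friday, so Fridays fall on 1, 8, 15, 22, 29; the last is October 29.
At the standard offset (UTC+12:15), 19:45 UTC + 12h15m = 08:00 Wynesk Standard Time standard time (rolling into the next day, 2 April 2032).
The standard-time date in Wynesk Standard Time, April 2, 2032, falls between 28 March and 29 October, so daylight saving is in effect and Wynesk Standard Time is at UTC+13:15.
19:45 UTC + 13h15m = 09:00 Wynesk Standard Time (rolling into the next day, 2 April 2032).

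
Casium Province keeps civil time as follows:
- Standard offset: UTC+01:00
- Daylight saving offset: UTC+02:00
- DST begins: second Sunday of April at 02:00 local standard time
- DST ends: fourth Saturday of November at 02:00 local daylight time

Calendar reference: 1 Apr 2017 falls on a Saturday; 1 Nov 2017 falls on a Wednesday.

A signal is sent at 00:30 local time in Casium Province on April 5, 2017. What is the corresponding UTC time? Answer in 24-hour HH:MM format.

1 April 2017 is a Saturday, so the first Sunday is April 2 and the second is April 9.
1 November 2017 is a Wednesday, so the first Saturday is November 4 and the fourth is November 25.
April 5, 2017 is outside the daylight-saving period (9 April – 25 November), so Casium Province is on standard time, UTC+01:00.
00:30 local − 1h = 23:30 UTC (rolling into the previous day, 4 April 2017).

23:30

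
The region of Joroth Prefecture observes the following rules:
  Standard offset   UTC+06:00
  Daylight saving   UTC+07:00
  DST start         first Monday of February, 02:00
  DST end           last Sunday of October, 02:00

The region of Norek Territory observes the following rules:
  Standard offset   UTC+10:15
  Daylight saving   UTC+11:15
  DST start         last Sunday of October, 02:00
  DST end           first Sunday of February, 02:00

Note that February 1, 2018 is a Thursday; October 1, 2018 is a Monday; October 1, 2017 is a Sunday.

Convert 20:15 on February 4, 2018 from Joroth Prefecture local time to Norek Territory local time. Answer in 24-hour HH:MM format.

00:30

1 February 2018 is a Thursday, so the first Monday is February 5.
1 October 2018 is a Monday, so Sundays fall on 7, 14, 21, 28; the last is October 28.
February 4, 2018 is outside the daylight-saving period (5 February – 28 October), so Joroth Prefecture is on standard time, UTC+06:00.
20:15 Joroth Prefecture − 6h = 14:15 UTC.
1 October 2017 is a Sunday, so Sundays fall on 1, 8, 15, 22, 29; the last is October 29.
1 February 2018 is a Thursday, so the first Sunday is February 4.
At the standard offset (UTC+10:15), 14:15 UTC + 10h15m = 00:30 Norek Territory standard time (rolling into the next day, 5 February 2018).
The standard-time date in Norek Territory, February 5, 2018, is outside the daylight-saving period (29 October 2017 – 4 February 2018), so Norek Territory is on standard time, UTC+10:15.
14:15 UTC + 10h15m = 00:30 Norek Territory (rolling into the next day, 5 February 2018).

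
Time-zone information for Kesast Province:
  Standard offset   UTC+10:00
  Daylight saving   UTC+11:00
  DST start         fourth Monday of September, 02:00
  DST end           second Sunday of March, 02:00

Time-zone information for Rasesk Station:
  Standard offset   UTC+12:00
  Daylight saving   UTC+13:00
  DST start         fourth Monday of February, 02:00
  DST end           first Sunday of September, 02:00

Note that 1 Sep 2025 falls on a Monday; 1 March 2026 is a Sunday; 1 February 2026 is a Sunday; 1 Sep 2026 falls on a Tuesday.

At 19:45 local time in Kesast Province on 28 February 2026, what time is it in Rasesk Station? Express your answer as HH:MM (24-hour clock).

21:45

1 September 2025 is a Monday, so the first Monday is September 1 and the fourth is September 22.
1 March 2026 is a Sunday, so the first Sunday is March 1 and the second is March 8.
28 February 2026 falls between 22 September 2025 and 8 March 2026, so daylight saving is in effect and Kesast Province is at UTC+11:00.
19:45 Kesast Province − 11h = 08:45 UTC.
1 February 2026 is a Sunday, so the first Monday is February 2 and the fourth is February 23.
1 September 2026 is a Tuesday, so the first Sunday is September 6.
At the standard offset (UTC+12:00), 08:45 UTC + 12h = 20:45 Rasesk Station standard time.
The standard-time date in Rasesk Station, 28 February 2026, lies within the daylight-saving period (23 February – 6 September), so Rasesk Station is on daylight time, UTC+13:00.
08:45 UTC + 13h = 21:45 Rasesk Station.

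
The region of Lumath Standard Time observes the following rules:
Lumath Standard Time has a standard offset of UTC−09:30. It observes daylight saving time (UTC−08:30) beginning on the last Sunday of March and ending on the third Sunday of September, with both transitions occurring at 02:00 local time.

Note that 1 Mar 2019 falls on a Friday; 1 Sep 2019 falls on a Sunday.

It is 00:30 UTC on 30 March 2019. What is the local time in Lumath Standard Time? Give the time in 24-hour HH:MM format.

15:00

1 March 2019 is a Friday, so Sundays fall on 3, 10, 17, 24, 31; the last is March 31.
1 September 2019 is a Sunday, so the first Sunday is September 1 and the third is September 15.
At the standard offset (UTC−09:30), 00:30 UTC − 9h30m = 15:00 Lumath Standard Time standard time (rolling into the previous day, 29 March 2019).
The standard-time date in Lumath Standard Time, 29 March 2019, does not fall between 31 March and 15 September, so daylight saving is not in effect and Lumath Standard Time is at UTC−09:30.
00:30 UTC − 9h30m = 15:00 local (rolling into the previous day, 29 March 2019).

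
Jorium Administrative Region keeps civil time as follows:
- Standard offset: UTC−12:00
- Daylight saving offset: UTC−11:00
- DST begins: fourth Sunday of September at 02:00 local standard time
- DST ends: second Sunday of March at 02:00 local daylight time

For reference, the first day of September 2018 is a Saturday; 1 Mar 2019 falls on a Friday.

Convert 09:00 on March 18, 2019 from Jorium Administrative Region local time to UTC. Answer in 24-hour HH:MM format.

1 September 2018 is a Saturday, so the first Sunday is September 2 and the fourth is September 23.
1 March 2019 is a Friday, so the first Sunday is March 3 and the second is March 10.
March 18, 2019 does not fall between 23 September 2018 and 10 March 2019, so daylight saving is not in effect and Jorium Administrative Region is at UTC−12:00.
09:00 local + 12h = 21:00 UTC.

21:00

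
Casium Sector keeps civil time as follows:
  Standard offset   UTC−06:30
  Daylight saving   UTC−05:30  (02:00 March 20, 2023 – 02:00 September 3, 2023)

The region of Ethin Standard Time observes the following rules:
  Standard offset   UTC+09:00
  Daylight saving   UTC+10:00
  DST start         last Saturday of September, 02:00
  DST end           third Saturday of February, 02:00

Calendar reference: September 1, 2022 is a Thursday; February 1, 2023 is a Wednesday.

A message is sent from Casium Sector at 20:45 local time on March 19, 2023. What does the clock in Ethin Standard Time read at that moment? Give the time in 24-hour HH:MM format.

March 19, 2023 is outside the daylight-saving period (20 March – 3 September), so Casium Sector is on standard time, UTC−06:30.
20:45 Casium Sector + 6h30m = 03:15 UTC (rolling into the next day, 20 March 2023).
1 September 2022 is a Thursday, so Saturdays fall on 3, 10, 17, 24; the last is September 24.
1 February 2023 is a Wednesday, so the first Saturday is February 4 and the third is February 18.
At the standard offset (UTC+09:00), 03:15 UTC + 9h = 12:15 Ethin Standard Time standard time.
Daylight saving runs 24 September 2022 – 18 February 2023; the standard-time date in Ethin Standard Time, March 20, 2023, is outside that window, so Ethin Standard Time is on standard time at UTC+09:00.
03:15 UTC + 9h = 12:15 Ethin Standard Time.

12:15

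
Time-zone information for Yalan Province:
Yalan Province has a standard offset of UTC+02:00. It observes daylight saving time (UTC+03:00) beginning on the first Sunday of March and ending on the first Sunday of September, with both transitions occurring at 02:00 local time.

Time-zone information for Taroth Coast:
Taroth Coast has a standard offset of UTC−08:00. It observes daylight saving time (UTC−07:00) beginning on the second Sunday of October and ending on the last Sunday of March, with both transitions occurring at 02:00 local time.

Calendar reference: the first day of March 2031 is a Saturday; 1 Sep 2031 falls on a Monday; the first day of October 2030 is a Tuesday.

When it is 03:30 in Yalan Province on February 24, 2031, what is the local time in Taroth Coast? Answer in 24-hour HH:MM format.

18:30

1 March 2031 is a Saturday, so the first Sunday is March 2.
1 September 2031 is a Monday, so the first Sunday is September 7.
February 24, 2031 is outside the daylight-saving period (2 March – 7 September), so Yalan Province is on standard time, UTC+02:00.
03:30 Yalan Province − 2h = 01:30 UTC.
1 October 2030 is a Tuesday, so the first Sunday is October 6 and the second is October 13.
1 March 2031 is a Saturday, so Sundays fall on 2, 9, 16, 23, 30; the last is March 30.
At the standard offset (UTC−08:00), 01:30 UTC − 8h = 17:30 Taroth Coast standard time (rolling into the previous day, 23 February 2031).
The standard-time date in Taroth Coast, February 23, 2031, lies within the daylight-saving period (13 October 2030 – 30 March 2031), so Taroth Coast is on daylight time, UTC−07:00.
01:30 UTC − 7h = 18:30 Taroth Coast (rolling into the previous day, 23 February 2031).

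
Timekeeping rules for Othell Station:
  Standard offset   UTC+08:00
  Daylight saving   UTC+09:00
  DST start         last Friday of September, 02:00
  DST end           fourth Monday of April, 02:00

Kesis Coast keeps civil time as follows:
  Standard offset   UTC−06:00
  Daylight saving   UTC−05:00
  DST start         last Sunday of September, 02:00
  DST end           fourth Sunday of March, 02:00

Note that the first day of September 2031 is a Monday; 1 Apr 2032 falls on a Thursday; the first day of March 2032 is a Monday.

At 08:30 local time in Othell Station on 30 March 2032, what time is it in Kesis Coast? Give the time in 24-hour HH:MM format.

17:30

1 September 2031 is a Monday, so Fridays fall on 5, 12, 19, 26; the last is September 26.
1 April 2032 is a Thursday, so the first Monday is April 5 and the fourth is April 26.
30 March 2032 falls between 26 September 2031 and 26 April 2032, so daylight saving is in effect and Othell Station is at UTC+09:00.
08:30 Othell Station − 9h = 23:30 UTC (rolling into the previous day, 29 March 2032).
1 September 2031 is a Monday, so Sundays fall on 7, 14, 21, 28; the last is September 28.
1 March 2032 is a Monday, so the first Sunday is March 7 and the fourth is March 28.
At the standard offset (UTC−06:00), 23:30 UTC − 6h = 17:30 Kesis Coast standard time.
Daylight saving runs 28 September 2031 – 28 March 2032; the standard-time date in Kesis Coast, 29 March 2032, is outside that window, so Kesis Coast is on standard time at UTC−06:00.
23:30 UTC − 6h = 17:30 Kesis Coast.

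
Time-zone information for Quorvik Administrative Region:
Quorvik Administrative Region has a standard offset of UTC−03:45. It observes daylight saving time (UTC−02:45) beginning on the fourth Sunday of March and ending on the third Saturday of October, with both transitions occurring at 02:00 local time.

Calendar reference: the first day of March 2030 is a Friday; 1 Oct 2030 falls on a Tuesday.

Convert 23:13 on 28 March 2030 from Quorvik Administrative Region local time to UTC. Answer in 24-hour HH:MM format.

1 March 2030 is a Friday, so the first Sunday is March 3 and the fourth is March 24.
1 October 2030 is a Tuesday, so the first Saturday is October 5 and the third is October 19.
28 March 2030 falls between 24 March and 19 October, so daylight saving is in effect and Quorvik Administrative Region is at UTC−02:45.
23:13 local + 2h45m = 01:58 UTC (rolling into the next day, 29 March 2030).

01:58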